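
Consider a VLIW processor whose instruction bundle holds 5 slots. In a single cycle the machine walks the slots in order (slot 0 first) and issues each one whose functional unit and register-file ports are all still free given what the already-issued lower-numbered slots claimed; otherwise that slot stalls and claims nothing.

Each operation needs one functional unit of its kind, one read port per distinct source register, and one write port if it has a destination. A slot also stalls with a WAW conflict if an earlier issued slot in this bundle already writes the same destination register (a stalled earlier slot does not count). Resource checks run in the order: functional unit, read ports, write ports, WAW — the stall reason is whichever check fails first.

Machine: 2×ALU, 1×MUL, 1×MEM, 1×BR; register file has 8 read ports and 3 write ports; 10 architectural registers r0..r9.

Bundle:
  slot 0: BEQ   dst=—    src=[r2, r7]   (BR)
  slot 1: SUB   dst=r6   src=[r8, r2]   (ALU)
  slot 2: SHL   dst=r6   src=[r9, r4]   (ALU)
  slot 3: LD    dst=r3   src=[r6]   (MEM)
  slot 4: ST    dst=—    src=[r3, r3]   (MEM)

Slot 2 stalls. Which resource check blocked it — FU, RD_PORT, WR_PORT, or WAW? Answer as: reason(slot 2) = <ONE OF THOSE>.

reason(slot 2) = WAW

(0) want 1×BR +2rd +0wr — yes → AL2|MU1|ME1|BR0|rd6|wr3
(1) want 1×ALU +2rd +1wr — yes → AL1|MU1|ME1|BR0|rd4|wr2
(2) want 1×ALU +2rd +1wr — WAW → AL1|MU1|ME1|BR0|rd4|wr2
(3) want 1×MEM +1rd +1wr — yes → AL1|MU1|ME0|BR0|rd3|wr1
(4) want 1×MEM +1rd +0wr — FU → AL1|MU1|ME0|BR0|rd3|wr1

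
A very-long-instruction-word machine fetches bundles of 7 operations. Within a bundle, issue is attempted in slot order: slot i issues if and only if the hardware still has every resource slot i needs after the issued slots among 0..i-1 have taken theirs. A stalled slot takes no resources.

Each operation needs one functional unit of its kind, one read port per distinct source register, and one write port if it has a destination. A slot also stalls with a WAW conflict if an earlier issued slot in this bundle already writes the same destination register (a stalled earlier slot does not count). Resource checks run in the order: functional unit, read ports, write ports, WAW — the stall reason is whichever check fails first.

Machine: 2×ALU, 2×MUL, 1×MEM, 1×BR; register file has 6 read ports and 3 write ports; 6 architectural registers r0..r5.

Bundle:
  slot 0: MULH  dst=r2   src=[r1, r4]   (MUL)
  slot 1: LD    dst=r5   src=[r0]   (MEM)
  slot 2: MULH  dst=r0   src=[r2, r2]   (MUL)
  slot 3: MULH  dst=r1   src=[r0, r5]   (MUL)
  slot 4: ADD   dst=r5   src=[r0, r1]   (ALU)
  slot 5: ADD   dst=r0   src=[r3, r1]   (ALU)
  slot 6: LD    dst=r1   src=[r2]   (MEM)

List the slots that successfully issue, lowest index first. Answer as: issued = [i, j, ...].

issued = [0, 1, 2]

slot 0 (MUL): ISSUE — free A2,Mu1,Ld1,B1 rp4 wp2
slot 1 (MEM): ISSUE — free A2,Mu1,Ld0,B1 rp3 wp1
slot 2 (MUL): ISSUE — free A2,Mu0,Ld0,B1 rp2 wp0
slot 3 (MUL): stall FU — free A2,Mu0,Ld0,B1 rp2 wp0
slot 4 (ALU): stall WR_PORT — free A2,Mu0,Ld0,B1 rp2 wp0
slot 5 (ALU): stall WR_PORT — free A2,Mu0,Ld0,B1 rp2 wp0
slot 6 (MEM): stall FU — free A2,Mu0,Ld0,B1 rp2 wp0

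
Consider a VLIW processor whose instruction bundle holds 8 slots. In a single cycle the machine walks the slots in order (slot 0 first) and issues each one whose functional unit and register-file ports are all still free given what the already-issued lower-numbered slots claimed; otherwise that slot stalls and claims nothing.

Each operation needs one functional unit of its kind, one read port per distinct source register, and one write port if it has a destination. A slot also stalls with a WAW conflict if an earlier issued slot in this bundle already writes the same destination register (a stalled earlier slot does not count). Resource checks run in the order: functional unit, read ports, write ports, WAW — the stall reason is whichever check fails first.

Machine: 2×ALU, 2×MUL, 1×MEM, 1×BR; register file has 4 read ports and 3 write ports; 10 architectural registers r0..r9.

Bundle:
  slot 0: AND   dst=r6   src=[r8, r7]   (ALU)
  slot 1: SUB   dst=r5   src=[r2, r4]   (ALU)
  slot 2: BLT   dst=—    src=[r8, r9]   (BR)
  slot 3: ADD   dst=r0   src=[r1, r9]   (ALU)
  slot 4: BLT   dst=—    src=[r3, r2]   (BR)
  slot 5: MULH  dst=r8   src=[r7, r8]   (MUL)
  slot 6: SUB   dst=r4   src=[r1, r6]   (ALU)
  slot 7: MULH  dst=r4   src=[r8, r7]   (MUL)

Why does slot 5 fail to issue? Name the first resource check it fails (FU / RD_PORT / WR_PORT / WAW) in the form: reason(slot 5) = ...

  0. ALU→r6 ⇒ go  {1A/2Mu/1Ld/1B | 2r 2w}
  1. ALU→r5 ⇒ go  {0A/2Mu/1Ld/1B | 0r 1w}
  2. BR ⇒ no(RD_PORT)  {0A/2Mu/1Ld/1B | 0r 1w}
  3. ALU→r0 ⇒ no(FU)  {0A/2Mu/1Ld/1B | 0r 1w}
  4. BR ⇒ no(RD_PORT)  {0A/2Mu/1Ld/1B | 0r 1w}
  5. MUL→r8 ⇒ no(RD_PORT)  {0A/2Mu/1Ld/1B | 0r 1w}
  6. ALU→r4 ⇒ no(FU)  {0A/2Mu/1Ld/1B | 0r 1w}
  7. MUL→r4 ⇒ no(RD_PORT)  {0A/2Mu/1Ld/1B | 0r 1w}

reason(slot 5) = RD_PORT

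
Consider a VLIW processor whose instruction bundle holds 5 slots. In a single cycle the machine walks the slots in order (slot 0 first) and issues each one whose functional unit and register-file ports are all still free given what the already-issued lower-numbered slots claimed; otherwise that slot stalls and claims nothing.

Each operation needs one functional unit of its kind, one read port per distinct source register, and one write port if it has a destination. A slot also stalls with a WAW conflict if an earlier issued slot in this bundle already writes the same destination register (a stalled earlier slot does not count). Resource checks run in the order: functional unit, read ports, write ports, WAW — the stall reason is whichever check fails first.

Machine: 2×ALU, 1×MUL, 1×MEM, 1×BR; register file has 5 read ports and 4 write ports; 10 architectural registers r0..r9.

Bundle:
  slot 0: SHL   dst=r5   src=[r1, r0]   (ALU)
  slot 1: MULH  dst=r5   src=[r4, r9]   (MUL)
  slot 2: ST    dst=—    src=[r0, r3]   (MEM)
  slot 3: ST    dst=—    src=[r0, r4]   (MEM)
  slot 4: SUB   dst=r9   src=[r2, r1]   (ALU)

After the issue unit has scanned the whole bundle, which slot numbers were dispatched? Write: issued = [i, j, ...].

(0) want 1×ALU +2rd +1wr — yes → AL1|MU1|ME1|BR1|rd3|wr3
(1) want 1×MUL +2rd +1wr — WAW → AL1|MU1|ME1|BR1|rd3|wr3
(2) want 1×MEM +2rd +0wr — yes → AL1|MU1|ME0|BR1|rd1|wr3
(3) want 1×MEM +2rd +0wr — FU → AL1|MU1|ME0|BR1|rd1|wr3
(4) want 1×ALU +2rd +1wr — RD_PORT → AL1|MU1|ME0|BR1|rd1|wr3

issued = [0, 2]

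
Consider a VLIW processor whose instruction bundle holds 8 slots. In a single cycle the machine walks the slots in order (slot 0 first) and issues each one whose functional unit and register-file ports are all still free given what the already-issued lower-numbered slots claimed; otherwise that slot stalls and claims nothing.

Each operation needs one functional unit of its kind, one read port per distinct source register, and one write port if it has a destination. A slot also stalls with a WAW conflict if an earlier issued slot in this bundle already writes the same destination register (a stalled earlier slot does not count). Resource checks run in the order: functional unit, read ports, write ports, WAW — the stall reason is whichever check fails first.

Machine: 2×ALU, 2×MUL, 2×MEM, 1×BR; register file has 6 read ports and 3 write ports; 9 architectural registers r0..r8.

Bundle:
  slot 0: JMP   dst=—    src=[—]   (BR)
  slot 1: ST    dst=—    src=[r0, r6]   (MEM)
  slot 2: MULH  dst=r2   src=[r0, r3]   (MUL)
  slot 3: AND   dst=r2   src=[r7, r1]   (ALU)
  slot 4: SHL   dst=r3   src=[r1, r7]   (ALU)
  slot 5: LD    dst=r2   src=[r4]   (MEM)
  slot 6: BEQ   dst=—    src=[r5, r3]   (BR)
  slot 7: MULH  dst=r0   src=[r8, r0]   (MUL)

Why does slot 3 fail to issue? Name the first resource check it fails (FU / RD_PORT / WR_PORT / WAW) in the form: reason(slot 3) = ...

slot 0 (BR): ISSUE — free A2,Mu2,Ld2,B0 rp6 wp3
slot 1 (MEM): ISSUE — free A2,Mu2,Ld1,B0 rp4 wp3
slot 2 (MUL): ISSUE — free A2,Mu1,Ld1,B0 rp2 wp2
slot 3 (ALU): stall WAW — free A2,Mu1,Ld1,B0 rp2 wp2
slot 4 (ALU): ISSUE — free A1,Mu1,Ld1,B0 rp0 wp1
slot 5 (MEM): stall RD_PORT — free A1,Mu1,Ld1,B0 rp0 wp1
slot 6 (BR): stall FU — free A1,Mu1,Ld1,B0 rp0 wp1
slot 7 (MUL): stall RD_PORT — free A1,Mu1,Ld1,B0 rp0 wp1

reason(slot 3) = WAW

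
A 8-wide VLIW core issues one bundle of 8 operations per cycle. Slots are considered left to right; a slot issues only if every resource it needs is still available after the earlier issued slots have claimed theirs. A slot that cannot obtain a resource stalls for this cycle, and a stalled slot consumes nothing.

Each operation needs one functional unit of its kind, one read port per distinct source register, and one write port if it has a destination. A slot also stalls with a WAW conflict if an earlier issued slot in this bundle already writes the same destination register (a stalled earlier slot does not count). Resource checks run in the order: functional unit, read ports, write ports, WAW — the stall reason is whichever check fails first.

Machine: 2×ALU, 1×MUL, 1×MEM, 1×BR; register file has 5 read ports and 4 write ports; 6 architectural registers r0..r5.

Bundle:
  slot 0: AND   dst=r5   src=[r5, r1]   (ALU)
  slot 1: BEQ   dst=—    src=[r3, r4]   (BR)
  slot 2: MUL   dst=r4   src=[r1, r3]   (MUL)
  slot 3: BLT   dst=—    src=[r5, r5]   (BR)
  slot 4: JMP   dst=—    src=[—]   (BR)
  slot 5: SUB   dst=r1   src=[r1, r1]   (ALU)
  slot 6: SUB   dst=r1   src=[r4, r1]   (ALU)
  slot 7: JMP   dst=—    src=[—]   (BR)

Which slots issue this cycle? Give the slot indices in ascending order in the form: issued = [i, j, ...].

  0. ALU→r5 ⇒ go  {1A/1Mu/1Ld/1B | 3r 3w}
  1. BR ⇒ go  {1A/1Mu/1Ld/0B | 1r 3w}
  2. MUL→r4 ⇒ no(RD_PORT)  {1A/1Mu/1Ld/0B | 1r 3w}
  3. BR ⇒ no(FU)  {1A/1Mu/1Ld/0B | 1r 3w}
  4. BR ⇒ no(FU)  {1A/1Mu/1Ld/0B | 1r 3w}
  5. ALU→r1 ⇒ go  {0A/1Mu/1Ld/0B | 0r 2w}
  6. ALU→r1 ⇒ no(FU)  {0A/1Mu/1Ld/0B | 0r 2w}
  7. BR ⇒ no(FU)  {0A/1Mu/1Ld/0B | 0r 2w}

issued = [0, 1, 5]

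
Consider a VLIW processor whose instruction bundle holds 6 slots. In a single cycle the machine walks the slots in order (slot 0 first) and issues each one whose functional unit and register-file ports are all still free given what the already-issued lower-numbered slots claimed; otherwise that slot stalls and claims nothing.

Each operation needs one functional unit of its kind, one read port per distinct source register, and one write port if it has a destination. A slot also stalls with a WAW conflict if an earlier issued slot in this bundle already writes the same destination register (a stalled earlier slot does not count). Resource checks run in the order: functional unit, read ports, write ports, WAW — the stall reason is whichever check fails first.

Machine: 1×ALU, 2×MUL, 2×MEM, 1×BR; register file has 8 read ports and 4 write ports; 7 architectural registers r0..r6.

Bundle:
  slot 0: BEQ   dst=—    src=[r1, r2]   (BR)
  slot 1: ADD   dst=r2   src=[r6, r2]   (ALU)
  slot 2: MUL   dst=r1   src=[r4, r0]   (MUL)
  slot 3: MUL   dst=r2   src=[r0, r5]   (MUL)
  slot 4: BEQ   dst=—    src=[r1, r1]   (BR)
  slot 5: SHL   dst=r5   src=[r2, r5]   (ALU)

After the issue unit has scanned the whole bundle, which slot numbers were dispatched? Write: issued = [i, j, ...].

issued = [0, 1, 2]

slot 0 (BR): ISSUE — free A1,Mu2,Ld2,B0 rp6 wp4
slot 1 (ALU): ISSUE — free A0,Mu2,Ld2,B0 rp4 wp3
slot 2 (MUL): ISSUE — free A0,Mu1,Ld2,B0 rp2 wp2
slot 3 (MUL): stall WAW — free A0,Mu1,Ld2,B0 rp2 wp2
slot 4 (BR): stall FU — free A0,Mu1,Ld2,B0 rp2 wp2
slot 5 (ALU): stall FU — free A0,Mu1,Ld2,B0 rp2 wp2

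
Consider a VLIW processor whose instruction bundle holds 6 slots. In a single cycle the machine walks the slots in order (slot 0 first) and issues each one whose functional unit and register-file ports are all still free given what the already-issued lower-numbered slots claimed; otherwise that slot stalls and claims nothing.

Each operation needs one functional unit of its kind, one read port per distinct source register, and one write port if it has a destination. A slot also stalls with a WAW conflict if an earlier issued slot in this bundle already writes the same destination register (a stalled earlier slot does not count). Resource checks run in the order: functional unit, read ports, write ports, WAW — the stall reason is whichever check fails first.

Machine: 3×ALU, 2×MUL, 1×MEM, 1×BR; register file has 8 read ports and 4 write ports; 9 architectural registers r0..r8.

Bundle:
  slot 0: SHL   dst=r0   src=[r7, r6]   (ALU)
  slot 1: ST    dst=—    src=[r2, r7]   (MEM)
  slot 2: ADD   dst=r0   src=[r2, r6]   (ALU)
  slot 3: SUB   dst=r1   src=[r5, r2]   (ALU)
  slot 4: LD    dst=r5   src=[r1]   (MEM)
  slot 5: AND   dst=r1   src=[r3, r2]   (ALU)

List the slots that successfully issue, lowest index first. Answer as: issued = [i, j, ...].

issued = [0, 1, 3]

[0] ALU needs rd=2 wr=1: ok; after: ALU=2 MUL=2 MEM=1 BR=1, R=6, W=3
[1] MEM needs rd=2 wr=0: ok; after: ALU=2 MUL=2 MEM=0 BR=1, R=4, W=3
[2] ALU needs rd=2 wr=1: WAW; after: ALU=2 MUL=2 MEM=0 BR=1, R=4, W=3
[3] ALU needs rd=2 wr=1: ok; after: ALU=1 MUL=2 MEM=0 BR=1, R=2, W=2
[4] MEM needs rd=1 wr=1: FU; after: ALU=1 MUL=2 MEM=0 BR=1, R=2, W=2
[5] ALU needs rd=2 wr=1: WAW; after: ALU=1 MUL=2 MEM=0 BR=1, R=2, W=2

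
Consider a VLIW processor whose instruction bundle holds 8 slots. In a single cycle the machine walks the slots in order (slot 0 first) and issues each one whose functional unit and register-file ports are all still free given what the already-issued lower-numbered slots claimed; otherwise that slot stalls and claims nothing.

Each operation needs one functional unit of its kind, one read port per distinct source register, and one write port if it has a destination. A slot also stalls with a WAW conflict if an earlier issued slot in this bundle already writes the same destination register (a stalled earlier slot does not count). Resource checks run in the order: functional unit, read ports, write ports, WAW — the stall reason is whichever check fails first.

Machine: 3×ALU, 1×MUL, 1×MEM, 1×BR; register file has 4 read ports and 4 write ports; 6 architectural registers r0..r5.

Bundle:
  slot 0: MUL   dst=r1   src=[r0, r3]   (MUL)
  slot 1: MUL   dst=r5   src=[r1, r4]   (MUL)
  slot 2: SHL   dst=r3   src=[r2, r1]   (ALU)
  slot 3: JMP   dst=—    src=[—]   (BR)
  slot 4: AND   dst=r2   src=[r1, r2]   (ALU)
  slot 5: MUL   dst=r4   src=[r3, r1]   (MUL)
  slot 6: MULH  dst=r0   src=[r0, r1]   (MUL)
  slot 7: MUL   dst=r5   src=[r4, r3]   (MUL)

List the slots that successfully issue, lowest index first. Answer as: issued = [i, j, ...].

issued = [0, 2, 3]

  0. MUL→r1 ⇒ go  {3A/0Mu/1Ld/1B | 2r 3w}
  1. MUL→r5 ⇒ no(FU)  {3A/0Mu/1Ld/1B | 2r 3w}
  2. ALU→r3 ⇒ go  {2A/0Mu/1Ld/1B | 0r 2w}
  3. BR ⇒ go  {2A/0Mu/1Ld/0B | 0r 2w}
  4. ALU→r2 ⇒ no(RD_PORT)  {2A/0Mu/1Ld/0B | 0r 2w}
  5. MUL→r4 ⇒ no(FU)  {2A/0Mu/1Ld/0B | 0r 2w}
  6. MUL→r0 ⇒ no(FU)  {2A/0Mu/1Ld/0B | 0r 2w}
  7. MUL→r5 ⇒ no(FU)  {2A/0Mu/1Ld/0B | 0r 2w}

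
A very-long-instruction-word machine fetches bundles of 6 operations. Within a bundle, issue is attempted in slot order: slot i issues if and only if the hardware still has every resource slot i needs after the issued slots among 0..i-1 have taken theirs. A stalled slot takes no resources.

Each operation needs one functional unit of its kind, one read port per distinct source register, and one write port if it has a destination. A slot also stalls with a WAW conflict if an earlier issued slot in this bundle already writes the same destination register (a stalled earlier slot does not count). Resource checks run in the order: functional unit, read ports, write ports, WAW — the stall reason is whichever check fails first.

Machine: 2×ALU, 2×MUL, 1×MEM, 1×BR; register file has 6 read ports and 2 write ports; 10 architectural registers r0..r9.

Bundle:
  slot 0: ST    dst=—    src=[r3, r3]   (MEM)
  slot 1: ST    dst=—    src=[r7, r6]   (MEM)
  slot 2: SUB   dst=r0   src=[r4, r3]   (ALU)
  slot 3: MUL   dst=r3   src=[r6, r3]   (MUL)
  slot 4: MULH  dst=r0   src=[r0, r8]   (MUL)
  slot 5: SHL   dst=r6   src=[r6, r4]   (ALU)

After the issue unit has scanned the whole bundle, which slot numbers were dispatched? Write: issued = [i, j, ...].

issued = [0, 2, 3]

(0) want 1×MEM +1rd +0wr — yes → AL2|MU2|ME0|BR1|rd5|wr2
(1) want 1×MEM +2rd +0wr — FU → AL2|MU2|ME0|BR1|rd5|wr2
(2) want 1×ALU +2rd +1wr — yes → AL1|MU2|ME0|BR1|rd3|wr1
(3) want 1×MUL +2rd +1wr — yes → AL1|MU1|ME0|BR1|rd1|wr0
(4) want 1×MUL +2rd +1wr — RD_PORT → AL1|MU1|ME0|BR1|rd1|wr0
(5) want 1×ALU +2rd +1wr — RD_PORT → AL1|MU1|ME0|BR1|rd1|wr0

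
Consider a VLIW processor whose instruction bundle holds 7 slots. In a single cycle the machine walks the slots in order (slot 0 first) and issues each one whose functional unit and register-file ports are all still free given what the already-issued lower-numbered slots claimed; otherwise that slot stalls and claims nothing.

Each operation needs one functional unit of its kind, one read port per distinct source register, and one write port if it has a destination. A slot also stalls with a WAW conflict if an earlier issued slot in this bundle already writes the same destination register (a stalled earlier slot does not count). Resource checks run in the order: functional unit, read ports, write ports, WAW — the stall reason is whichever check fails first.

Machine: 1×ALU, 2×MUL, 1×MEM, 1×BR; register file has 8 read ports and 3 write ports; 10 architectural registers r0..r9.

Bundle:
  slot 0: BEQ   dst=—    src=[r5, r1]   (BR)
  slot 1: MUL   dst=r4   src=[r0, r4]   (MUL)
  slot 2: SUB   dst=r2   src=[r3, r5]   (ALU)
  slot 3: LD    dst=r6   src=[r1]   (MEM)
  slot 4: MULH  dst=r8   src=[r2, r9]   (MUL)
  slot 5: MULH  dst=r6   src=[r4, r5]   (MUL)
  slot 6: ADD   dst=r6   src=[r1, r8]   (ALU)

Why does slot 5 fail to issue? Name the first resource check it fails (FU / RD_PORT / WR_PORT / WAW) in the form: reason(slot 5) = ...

slot 0 (BR): ISSUE — free A1,Mu2,Ld1,B0 rp6 wp3
slot 1 (MUL): ISSUE — free A1,Mu1,Ld1,B0 rp4 wp2
slot 2 (ALU): ISSUE — free A0,Mu1,Ld1,B0 rp2 wp1
slot 3 (MEM): ISSUE — free A0,Mu1,Ld0,B0 rp1 wp0
slot 4 (MUL): stall RD_PORT — free A0,Mu1,Ld0,B0 rp1 wp0
slot 5 (MUL): stall RD_PORT — free A0,Mu1,Ld0,B0 rp1 wp0
slot 6 (ALU): stall FU — free A0,Mu1,Ld0,B0 rp1 wp0

reason(slot 5) = RD_PORT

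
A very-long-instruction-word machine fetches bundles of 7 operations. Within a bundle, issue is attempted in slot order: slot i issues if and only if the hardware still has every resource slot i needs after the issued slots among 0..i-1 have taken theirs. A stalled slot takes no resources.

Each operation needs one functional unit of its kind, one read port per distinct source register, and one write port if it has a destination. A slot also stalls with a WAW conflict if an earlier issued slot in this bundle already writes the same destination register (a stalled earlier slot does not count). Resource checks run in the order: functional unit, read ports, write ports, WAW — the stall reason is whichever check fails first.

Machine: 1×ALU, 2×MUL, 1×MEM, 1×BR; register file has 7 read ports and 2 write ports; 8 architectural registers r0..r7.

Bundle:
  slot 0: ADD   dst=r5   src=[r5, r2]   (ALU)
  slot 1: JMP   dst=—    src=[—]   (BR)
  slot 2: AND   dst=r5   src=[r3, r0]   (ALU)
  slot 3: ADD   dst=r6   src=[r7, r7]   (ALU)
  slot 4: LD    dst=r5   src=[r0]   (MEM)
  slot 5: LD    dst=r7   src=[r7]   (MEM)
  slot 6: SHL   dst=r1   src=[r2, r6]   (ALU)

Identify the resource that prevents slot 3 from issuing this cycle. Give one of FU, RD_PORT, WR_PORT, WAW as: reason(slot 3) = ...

  0. ALU→r5 ⇒ go  {0A/2Mu/1Ld/1B | 5r 1w}
  1. BR ⇒ go  {0A/2Mu/1Ld/0B | 5r 1w}
  2. ALU→r5 ⇒ no(FU)  {0A/2Mu/1Ld/0B | 5r 1w}
  3. ALU→r6 ⇒ no(FU)  {0A/2Mu/1Ld/0B | 5r 1w}
  4. MEM→r5 ⇒ no(WAW)  {0A/2Mu/1Ld/0B | 5r 1w}
  5. MEM→r7 ⇒ go  {0A/2Mu/0Ld/0B | 4r 0w}
  6. ALU→r1 ⇒ no(FU)  {0A/2Mu/0Ld/0B | 4r 0w}

reason(slot 3) = FU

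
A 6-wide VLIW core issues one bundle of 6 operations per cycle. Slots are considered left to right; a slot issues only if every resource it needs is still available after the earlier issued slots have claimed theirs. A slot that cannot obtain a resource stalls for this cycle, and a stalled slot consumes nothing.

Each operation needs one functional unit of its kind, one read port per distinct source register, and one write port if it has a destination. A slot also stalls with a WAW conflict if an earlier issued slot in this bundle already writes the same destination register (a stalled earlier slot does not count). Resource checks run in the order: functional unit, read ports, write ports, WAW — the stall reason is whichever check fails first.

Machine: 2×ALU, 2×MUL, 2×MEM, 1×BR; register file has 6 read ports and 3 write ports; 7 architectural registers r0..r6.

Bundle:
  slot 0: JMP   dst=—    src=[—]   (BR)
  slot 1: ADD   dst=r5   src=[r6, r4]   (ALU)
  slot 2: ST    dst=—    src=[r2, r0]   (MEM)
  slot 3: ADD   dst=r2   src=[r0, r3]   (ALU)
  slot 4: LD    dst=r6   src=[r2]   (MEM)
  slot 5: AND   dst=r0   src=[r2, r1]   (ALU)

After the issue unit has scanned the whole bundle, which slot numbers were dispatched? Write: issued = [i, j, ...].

#0 BR src=- dispatched  <A:2 Mu:2 Ld:2 B:0 rd:6 wr:3>
#1 ALU src=r6,r4 dispatched  <A:1 Mu:2 Ld:2 B:0 rd:4 wr:2>
#2 MEM src=r2,r0 dispatched  <A:1 Mu:2 Ld:1 B:0 rd:2 wr:2>
#3 ALU src=r0,r3 dispatched  <A:0 Mu:2 Ld:1 B:0 rd:0 wr:1>
#4 MEM src=r2 held:RD_PORT  <A:0 Mu:2 Ld:1 B:0 rd:0 wr:1>
#5 ALU src=r2,r1 held:FU  <A:0 Mu:2 Ld:1 B:0 rd:0 wr:1>

issued = [0, 1, 2, 3]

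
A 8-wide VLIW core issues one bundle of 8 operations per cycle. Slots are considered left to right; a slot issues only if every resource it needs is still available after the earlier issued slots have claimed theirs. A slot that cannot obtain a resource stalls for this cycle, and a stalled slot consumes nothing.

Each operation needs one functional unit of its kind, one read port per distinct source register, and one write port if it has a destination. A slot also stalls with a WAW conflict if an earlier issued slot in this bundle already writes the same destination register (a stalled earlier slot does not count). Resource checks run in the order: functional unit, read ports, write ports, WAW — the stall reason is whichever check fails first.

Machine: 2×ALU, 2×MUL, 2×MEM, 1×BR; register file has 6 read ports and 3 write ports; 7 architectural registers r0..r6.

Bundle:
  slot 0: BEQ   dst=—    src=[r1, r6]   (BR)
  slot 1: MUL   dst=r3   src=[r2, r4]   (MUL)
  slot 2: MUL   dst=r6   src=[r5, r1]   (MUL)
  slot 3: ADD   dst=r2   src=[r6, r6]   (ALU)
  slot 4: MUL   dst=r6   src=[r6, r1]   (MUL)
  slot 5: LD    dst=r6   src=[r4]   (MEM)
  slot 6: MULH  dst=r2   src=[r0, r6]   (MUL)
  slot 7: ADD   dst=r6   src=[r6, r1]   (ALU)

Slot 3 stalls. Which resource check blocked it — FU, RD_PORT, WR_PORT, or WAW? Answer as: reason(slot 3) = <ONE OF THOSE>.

reason(slot 3) = RD_PORT

#0 BR src=r1,r6 dispatched  <A:2 Mu:2 Ld:2 B:0 rd:4 wr:3>
#1 MUL src=r2,r4 dispatched  <A:2 Mu:1 Ld:2 B:0 rd:2 wr:2>
#2 MUL src=r5,r1 dispatched  <A:2 Mu:0 Ld:2 B:0 rd:0 wr:1>
#3 ALU src=r6,r6 held:RD_PORT  <A:2 Mu:0 Ld:2 B:0 rd:0 wr:1>
#4 MUL src=r6,r1 held:FU  <A:2 Mu:0 Ld:2 B:0 rd:0 wr:1>
#5 MEM src=r4 held:RD_PORT  <A:2 Mu:0 Ld:2 B:0 rd:0 wr:1>
#6 MUL src=r0,r6 held:FU  <A:2 Mu:0 Ld:2 B:0 rd:0 wr:1>
#7 ALU src=r6,r1 held:RD_PORT  <A:2 Mu:0 Ld:2 B:0 rd:0 wr:1>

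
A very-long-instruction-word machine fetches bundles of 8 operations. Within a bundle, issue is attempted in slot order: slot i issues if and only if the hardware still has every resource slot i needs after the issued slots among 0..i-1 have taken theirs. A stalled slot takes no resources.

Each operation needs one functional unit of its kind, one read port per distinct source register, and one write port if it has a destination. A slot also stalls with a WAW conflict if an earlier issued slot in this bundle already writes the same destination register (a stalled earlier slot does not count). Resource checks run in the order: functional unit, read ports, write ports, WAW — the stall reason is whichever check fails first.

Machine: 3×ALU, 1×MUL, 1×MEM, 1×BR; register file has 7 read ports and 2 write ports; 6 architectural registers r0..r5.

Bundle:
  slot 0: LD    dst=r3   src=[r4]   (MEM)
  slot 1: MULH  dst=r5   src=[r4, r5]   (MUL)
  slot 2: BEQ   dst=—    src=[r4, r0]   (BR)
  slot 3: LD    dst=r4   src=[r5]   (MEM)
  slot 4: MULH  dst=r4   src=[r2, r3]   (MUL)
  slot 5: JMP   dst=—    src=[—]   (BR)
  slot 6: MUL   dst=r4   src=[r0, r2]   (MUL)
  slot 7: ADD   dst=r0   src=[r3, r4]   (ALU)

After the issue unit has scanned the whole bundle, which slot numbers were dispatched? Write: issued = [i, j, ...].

(0) want 1×MEM +1rd +1wr — yes → AL3|MU1|ME0|BR1|rd6|wr1
(1) want 1×MUL +2rd +1wr — yes → AL3|MU0|ME0|BR1|rd4|wr0
(2) want 1×BR +2rd +0wr — yes → AL3|MU0|ME0|BR0|rd2|wr0
(3) want 1×MEM +1rd +1wr — FU → AL3|MU0|ME0|BR0|rd2|wr0
(4) want 1×MUL +2rd +1wr — FU → AL3|MU0|ME0|BR0|rd2|wr0
(5) want 1×BR +0rd +0wr — FU → AL3|MU0|ME0|BR0|rd2|wr0
(6) want 1×MUL +2rd +1wr — FU → AL3|MU0|ME0|BR0|rd2|wr0
(7) want 1×ALU +2rd +1wr — WR_PORT → AL3|MU0|ME0|BR0|rd2|wr0

issued = [0, 1, 2]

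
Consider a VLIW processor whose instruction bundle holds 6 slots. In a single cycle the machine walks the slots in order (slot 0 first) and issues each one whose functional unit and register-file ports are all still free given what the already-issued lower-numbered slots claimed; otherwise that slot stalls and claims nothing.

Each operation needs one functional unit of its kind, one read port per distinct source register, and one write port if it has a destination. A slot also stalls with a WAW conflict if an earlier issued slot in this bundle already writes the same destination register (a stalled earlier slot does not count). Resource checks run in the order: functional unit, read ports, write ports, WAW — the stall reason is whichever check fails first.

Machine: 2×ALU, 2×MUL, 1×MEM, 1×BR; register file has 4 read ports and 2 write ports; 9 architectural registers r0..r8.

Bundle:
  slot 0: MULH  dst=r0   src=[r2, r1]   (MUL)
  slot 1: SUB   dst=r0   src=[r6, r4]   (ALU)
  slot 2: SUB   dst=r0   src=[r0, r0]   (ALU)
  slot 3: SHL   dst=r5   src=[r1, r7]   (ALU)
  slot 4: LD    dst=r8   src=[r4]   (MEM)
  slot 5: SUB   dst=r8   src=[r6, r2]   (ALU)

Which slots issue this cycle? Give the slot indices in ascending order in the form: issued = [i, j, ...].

[0] MUL needs rd=2 wr=1: ok; after: ALU=2 MUL=1 MEM=1 BR=1, R=2, W=1
[1] ALU needs rd=2 wr=1: WAW; after: ALU=2 MUL=1 MEM=1 BR=1, R=2, W=1
[2] ALU needs rd=1 wr=1: WAW; after: ALU=2 MUL=1 MEM=1 BR=1, R=2, W=1
[3] ALU needs rd=2 wr=1: ok; after: ALU=1 MUL=1 MEM=1 BR=1, R=0, W=0
[4] MEM needs rd=1 wr=1: RD_PORT; after: ALU=1 MUL=1 MEM=1 BR=1, R=0, W=0
[5] ALU needs rd=2 wr=1: RD_PORT; after: ALU=1 MUL=1 MEM=1 BR=1, R=0, W=0

issued = [0, 3]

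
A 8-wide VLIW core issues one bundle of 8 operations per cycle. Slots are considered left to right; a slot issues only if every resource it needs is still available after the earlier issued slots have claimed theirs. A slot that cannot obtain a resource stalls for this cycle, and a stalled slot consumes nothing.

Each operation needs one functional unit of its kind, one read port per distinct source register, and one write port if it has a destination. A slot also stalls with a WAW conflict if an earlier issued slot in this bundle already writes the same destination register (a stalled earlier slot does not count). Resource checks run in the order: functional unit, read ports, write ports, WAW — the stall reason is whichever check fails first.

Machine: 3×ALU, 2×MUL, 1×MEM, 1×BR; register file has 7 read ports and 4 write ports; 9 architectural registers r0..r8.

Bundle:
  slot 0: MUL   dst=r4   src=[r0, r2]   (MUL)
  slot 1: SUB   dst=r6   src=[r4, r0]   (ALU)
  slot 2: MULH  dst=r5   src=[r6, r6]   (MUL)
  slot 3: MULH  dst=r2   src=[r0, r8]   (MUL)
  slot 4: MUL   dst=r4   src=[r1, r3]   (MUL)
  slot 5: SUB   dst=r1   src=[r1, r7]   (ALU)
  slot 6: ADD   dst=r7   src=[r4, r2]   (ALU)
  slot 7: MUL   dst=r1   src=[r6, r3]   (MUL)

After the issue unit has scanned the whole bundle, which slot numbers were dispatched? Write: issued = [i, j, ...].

[0] MUL needs rd=2 wr=1: ok; after: ALU=3 MUL=1 MEM=1 BR=1, R=5, W=3
[1] ALU needs rd=2 wr=1: ok; after: ALU=2 MUL=1 MEM=1 BR=1, R=3, W=2
[2] MUL needs rd=1 wr=1: ok; after: ALU=2 MUL=0 MEM=1 BR=1, R=2, W=1
[3] MUL needs rd=2 wr=1: FU; after: ALU=2 MUL=0 MEM=1 BR=1, R=2, W=1
[4] MUL needs rd=2 wr=1: FU; after: ALU=2 MUL=0 MEM=1 BR=1, R=2, W=1
[5] ALU needs rd=2 wr=1: ok; after: ALU=1 MUL=0 MEM=1 BR=1, R=0, W=0
[6] ALU needs rd=2 wr=1: RD_PORT; after: ALU=1 MUL=0 MEM=1 BR=1, R=0, W=0
[7] MUL needs rd=2 wr=1: FU; after: ALU=1 MUL=0 MEM=1 BR=1, R=0, W=0

issued = [0, 1, 2, 5]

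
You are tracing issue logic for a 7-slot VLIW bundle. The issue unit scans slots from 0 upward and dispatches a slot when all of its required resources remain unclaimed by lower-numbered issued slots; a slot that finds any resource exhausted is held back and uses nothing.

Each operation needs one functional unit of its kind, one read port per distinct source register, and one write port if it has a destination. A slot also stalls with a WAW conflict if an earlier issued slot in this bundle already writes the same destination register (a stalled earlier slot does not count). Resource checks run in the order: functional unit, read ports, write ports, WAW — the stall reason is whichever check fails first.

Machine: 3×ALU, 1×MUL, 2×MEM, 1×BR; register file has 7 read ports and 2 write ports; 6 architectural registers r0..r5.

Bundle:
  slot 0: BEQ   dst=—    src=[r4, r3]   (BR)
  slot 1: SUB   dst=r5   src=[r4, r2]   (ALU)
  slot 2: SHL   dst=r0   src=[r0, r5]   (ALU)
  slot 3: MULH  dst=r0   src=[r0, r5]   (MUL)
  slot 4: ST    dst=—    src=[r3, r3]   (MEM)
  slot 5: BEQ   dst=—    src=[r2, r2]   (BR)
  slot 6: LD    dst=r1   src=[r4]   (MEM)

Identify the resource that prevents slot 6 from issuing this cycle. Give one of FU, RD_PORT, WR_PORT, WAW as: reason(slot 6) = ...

  0. BR ⇒ go  {3A/1Mu/2Ld/0B | 5r 2w}
  1. ALU→r5 ⇒ go  {2A/1Mu/2Ld/0B | 3r 1w}
  2. ALU→r0 ⇒ go  {1A/1Mu/2Ld/0B | 1r 0w}
  3. MUL→r0 ⇒ no(RD_PORT)  {1A/1Mu/2Ld/0B | 1r 0w}
  4. MEM ⇒ go  {1A/1Mu/1Ld/0B | 0r 0w}
  5. BR ⇒ no(FU)  {1A/1Mu/1Ld/0B | 0r 0w}
  6. MEM→r1 ⇒ no(RD_PORT)  {1A/1Mu/1Ld/0B | 0r 0w}

reason(slot 6) = RD_PORT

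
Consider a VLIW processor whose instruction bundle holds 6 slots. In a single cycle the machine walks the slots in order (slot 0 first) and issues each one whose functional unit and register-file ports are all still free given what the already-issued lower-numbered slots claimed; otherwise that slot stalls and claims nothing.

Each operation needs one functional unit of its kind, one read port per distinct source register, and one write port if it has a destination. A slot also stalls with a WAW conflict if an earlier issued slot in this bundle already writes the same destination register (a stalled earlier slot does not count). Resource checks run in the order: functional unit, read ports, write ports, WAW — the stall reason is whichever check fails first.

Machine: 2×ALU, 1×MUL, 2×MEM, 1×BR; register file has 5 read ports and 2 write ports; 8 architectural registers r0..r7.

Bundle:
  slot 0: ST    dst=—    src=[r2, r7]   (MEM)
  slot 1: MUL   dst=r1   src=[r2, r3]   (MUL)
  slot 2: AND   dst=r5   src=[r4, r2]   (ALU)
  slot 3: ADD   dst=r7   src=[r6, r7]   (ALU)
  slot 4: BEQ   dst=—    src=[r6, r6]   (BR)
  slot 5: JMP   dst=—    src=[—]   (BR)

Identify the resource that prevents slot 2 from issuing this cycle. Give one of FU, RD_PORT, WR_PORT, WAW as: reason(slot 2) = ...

[0] MEM needs rd=2 wr=0: ok; after: ALU=2 MUL=1 MEM=1 BR=1, R=3, W=2
[1] MUL needs rd=2 wr=1: ok; after: ALU=2 MUL=0 MEM=1 BR=1, R=1, W=1
[2] ALU needs rd=2 wr=1: RD_PORT; after: ALU=2 MUL=0 MEM=1 BR=1, R=1, W=1
[3] ALU needs rd=2 wr=1: RD_PORT; after: ALU=2 MUL=0 MEM=1 BR=1, R=1, W=1
[4] BR needs rd=1 wr=0: ok; after: ALU=2 MUL=0 MEM=1 BR=0, R=0, W=1
[5] BR needs rd=0 wr=0: FU; after: ALU=2 MUL=0 MEM=1 BR=0, R=0, W=1

reason(slot 2) = RD_PORT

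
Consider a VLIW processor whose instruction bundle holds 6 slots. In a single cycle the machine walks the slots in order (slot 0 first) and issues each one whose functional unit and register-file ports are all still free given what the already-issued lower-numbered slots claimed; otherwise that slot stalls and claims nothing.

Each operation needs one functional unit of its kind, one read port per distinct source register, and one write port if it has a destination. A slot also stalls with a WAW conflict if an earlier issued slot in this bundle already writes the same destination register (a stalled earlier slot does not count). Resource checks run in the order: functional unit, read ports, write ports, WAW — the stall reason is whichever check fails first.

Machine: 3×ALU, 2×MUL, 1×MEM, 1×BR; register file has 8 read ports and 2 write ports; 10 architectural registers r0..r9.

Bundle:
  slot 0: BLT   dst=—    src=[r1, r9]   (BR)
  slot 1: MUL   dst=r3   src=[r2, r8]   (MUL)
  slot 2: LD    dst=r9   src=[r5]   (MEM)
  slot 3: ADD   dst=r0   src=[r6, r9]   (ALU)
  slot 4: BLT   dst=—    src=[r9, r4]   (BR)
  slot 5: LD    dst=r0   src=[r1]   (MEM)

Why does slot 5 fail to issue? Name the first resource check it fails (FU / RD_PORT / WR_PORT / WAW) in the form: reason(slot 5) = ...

#0 BR src=r1,r9 dispatched  <A:3 Mu:2 Ld:1 B:0 rd:6 wr:2>
#1 MUL src=r2,r8 dispatched  <A:3 Mu:1 Ld:1 B:0 rd:4 wr:1>
#2 MEM src=r5 dispatched  <A:3 Mu:1 Ld:0 B:0 rd:3 wr:0>
#3 ALU src=r6,r9 held:WR_PORT  <A:3 Mu:1 Ld:0 B:0 rd:3 wr:0>
#4 BR src=r9,r4 held:FU  <A:3 Mu:1 Ld:0 B:0 rd:3 wr:0>
#5 MEM src=r1 held:FU  <A:3 Mu:1 Ld:0 B:0 rd:3 wr:0>

reason(slot 5) = FU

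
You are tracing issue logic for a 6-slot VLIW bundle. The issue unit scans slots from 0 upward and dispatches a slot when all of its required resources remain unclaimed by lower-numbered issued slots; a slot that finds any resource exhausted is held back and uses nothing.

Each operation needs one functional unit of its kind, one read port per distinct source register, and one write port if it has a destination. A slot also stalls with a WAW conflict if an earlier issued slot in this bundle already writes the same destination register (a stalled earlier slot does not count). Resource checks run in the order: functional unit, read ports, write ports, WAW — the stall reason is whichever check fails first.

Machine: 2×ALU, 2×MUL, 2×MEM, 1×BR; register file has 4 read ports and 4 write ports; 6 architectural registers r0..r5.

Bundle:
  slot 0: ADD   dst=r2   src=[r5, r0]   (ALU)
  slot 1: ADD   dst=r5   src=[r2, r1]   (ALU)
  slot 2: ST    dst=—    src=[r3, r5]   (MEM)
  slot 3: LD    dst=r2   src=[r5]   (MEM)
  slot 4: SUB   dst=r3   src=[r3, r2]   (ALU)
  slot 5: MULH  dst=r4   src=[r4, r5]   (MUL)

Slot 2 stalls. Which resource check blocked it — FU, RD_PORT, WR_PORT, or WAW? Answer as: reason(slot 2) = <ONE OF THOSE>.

#0 ALU src=r5,r0 dispatched  <A:1 Mu:2 Ld:2 B:1 rd:2 wr:3>
#1 ALU src=r2,r1 dispatched  <A:0 Mu:2 Ld:2 B:1 rd:0 wr:2>
#2 MEM src=r3,r5 held:RD_PORT  <A:0 Mu:2 Ld:2 B:1 rd:0 wr:2>
#3 MEM src=r5 held:RD_PORT  <A:0 Mu:2 Ld:2 B:1 rd:0 wr:2>
#4 ALU src=r3,r2 held:FU  <A:0 Mu:2 Ld:2 B:1 rd:0 wr:2>
#5 MUL src=r4,r5 held:RD_PORT  <A:0 Mu:2 Ld:2 B:1 rd:0 wr:2>

reason(slot 2) = RD_PORT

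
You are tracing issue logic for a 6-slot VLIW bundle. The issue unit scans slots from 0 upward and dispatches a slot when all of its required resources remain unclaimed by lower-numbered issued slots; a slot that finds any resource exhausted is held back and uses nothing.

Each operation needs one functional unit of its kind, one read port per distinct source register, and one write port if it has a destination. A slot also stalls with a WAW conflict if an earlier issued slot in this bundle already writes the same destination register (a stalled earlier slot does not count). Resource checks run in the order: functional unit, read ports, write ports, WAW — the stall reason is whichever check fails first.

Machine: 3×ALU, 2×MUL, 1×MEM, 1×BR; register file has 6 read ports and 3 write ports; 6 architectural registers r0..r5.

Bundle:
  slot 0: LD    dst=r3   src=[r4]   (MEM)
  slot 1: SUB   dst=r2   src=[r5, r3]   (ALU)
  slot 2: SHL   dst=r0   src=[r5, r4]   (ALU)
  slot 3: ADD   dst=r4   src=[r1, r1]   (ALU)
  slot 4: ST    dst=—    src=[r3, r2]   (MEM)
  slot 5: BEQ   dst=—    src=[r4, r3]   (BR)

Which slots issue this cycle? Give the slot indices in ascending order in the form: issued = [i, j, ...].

issued = [0, 1, 2]

slot 0 (MEM): ISSUE — free A3,Mu2,Ld0,B1 rp5 wp2
slot 1 (ALU): ISSUE — free A2,Mu2,Ld0,B1 rp3 wp1
slot 2 (ALU): ISSUE — free A1,Mu2,Ld0,B1 rp1 wp0
slot 3 (ALU): stall WR_PORT — free A1,Mu2,Ld0,B1 rp1 wp0
slot 4 (MEM): stall FU — free A1,Mu2,Ld0,B1 rp1 wp0
slot 5 (BR): stall RD_PORT — free A1,Mu2,Ld0,B1 rp1 wp0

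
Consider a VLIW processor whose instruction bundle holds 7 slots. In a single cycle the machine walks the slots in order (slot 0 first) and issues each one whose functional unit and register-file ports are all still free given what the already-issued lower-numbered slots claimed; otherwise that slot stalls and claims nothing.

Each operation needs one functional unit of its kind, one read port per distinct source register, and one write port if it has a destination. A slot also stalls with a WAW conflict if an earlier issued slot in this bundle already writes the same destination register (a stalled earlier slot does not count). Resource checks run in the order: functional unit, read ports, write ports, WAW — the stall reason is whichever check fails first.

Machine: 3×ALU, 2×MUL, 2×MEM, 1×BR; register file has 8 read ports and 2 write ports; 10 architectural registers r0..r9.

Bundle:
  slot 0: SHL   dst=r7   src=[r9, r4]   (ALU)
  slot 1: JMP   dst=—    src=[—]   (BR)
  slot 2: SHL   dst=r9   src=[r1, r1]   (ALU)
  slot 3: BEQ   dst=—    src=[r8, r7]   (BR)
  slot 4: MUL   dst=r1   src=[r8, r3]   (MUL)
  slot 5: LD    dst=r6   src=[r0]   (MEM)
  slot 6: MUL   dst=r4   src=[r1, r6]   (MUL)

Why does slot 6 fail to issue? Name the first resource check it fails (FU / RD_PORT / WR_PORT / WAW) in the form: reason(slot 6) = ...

reason(slot 6) = WR_PORT

[0] ALU needs rd=2 wr=1: ok; after: ALU=2 MUL=2 MEM=2 BR=1, R=6, W=1
[1] BR needs rd=0 wr=0: ok; after: ALU=2 MUL=2 MEM=2 BR=0, R=6, W=1
[2] ALU needs rd=1 wr=1: ok; after: ALU=1 MUL=2 MEM=2 BR=0, R=5, W=0
[3] BR needs rd=2 wr=0: FU; after: ALU=1 MUL=2 MEM=2 BR=0, R=5, W=0
[4] MUL needs rd=2 wr=1: WR_PORT; after: ALU=1 MUL=2 MEM=2 BR=0, R=5, W=0
[5] MEM needs rd=1 wr=1: WR_PORT; after: ALU=1 MUL=2 MEM=2 BR=0, R=5, W=0
[6] MUL needs rd=2 wr=1: WR_PORT; after: ALU=1 MUL=2 MEM=2 BR=0, R=5, W=0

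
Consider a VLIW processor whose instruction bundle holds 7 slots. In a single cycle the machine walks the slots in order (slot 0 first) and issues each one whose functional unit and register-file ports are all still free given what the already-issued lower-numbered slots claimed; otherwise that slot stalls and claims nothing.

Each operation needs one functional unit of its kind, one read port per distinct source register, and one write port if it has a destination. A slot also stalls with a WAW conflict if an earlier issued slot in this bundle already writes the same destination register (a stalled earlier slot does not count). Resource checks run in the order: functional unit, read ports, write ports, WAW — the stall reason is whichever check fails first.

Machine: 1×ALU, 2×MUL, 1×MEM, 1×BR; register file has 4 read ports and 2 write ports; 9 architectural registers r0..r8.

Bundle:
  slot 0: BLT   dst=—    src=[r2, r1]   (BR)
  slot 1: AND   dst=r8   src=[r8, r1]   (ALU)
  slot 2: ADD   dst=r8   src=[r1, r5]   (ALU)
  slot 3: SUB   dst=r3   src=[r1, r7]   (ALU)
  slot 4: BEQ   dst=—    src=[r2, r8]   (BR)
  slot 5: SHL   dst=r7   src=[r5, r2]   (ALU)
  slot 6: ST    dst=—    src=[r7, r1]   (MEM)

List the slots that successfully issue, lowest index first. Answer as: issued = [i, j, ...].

issued = [0, 1]

slot 0 (BR): ISSUE — free A1,Mu2,Ld1,B0 rp2 wp2
slot 1 (ALU): ISSUE — free A0,Mu2,Ld1,B0 rp0 wp1
slot 2 (ALU): stall FU — free A0,Mu2,Ld1,B0 rp0 wp1
slot 3 (ALU): stall FU — free A0,Mu2,Ld1,B0 rp0 wp1
slot 4 (BR): stall FU — free A0,Mu2,Ld1,B0 rp0 wp1
slot 5 (ALU): stall FU — free A0,Mu2,Ld1,B0 rp0 wp1
slot 6 (MEM): stall RD_PORT — free A0,Mu2,Ld1,B0 rp0 wp1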